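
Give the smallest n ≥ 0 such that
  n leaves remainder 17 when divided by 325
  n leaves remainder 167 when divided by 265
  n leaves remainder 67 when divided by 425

267817

gcd(325, 265) = 5 and 5 | (167 − 17), so the pair is consistent; merging gives n ≡ 9442 (mod 17225), where 17225 = lcm(325, 265).
gcd(17225, 425) = 25 and 25 | (67 − 9442), so the pair is consistent; merging gives n ≡ 267817 (mod 292825), where 292825 = lcm(17225, 425).
The solution is unique modulo lcm(325, 265, 425) = 292825.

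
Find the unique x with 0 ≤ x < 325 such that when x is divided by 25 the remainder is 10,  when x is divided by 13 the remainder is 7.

85

Combine the congruences pairwise.
From x ≡ 10 (mod 25) write x = 10 + 25t. Substituting into x ≡ 7 (mod 13) gives 25t ≡ 10 (mod 13), and since 12⁻¹ ≡ 12 (mod 13), t ≡ 3. Hence x ≡ 10 + 25·3 = 85 (mod 325).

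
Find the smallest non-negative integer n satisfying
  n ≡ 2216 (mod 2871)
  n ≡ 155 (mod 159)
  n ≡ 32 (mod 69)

2692343

gcd(2871, 159) = 3 and 3 | (155 − 2216), so the pair is consistent; merging gives n ≡ 105572 (mod 152163), where 152163 = lcm(2871, 159).
gcd(152163, 69) = 3 and 3 | (32 − 105572), so the pair is consistent; merging gives n ≡ 2692343 (mod 3499749), where 3499749 = lcm(152163, 69).
The solution is unique modulo lcm(2871, 159, 69) = 3499749.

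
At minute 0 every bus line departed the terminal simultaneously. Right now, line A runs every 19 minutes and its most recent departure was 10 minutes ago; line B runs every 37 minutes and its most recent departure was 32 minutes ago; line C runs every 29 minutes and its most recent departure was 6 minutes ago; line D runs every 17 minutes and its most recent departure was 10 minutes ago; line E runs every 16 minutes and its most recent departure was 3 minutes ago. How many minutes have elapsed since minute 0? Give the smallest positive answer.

Combine the congruences pairwise.
From t ≡ 10 (mod 19) write t = 10 + 19s. Substituting into t ≡ 32 (mod 37) gives 19s ≡ 22 (mod 37), and since 19⁻¹ ≡ 2 (mod 37), s ≡ 7. Hence t ≡ 10 + 19·7 = 143 (mod 703).
From t ≡ 143 (mod 703) write t = 143 + 703s. Substituting into t ≡ 6 (mod 29) gives 703s ≡ 8 (mod 29), and since 7⁻¹ ≡ 25 (mod 29), s ≡ 26. Hence t ≡ 143 + 703·26 = 18421 (mod 20387).
From t ≡ 18421 (mod 20387) write t = 18421 + 20387s. Substituting into t ≡ 10 (mod 17) gives 20387s ≡ 0 (mod 17), and since 4⁻¹ ≡ 13 (mod 17), s ≡ 0. Hence t ≡ 18421 + 20387·0 = 18421 (mod 346579).
From t ≡ 18421 (mod 346579) write t = 18421 + 346579s. Substituting into t ≡ 3 (mod 16) gives 346579s ≡ 14 (mod 16), and since 3⁻¹ ≡ 11 (mod 16), s ≡ 10. Hence t ≡ 18421 + 346579·10 = 3484211 (mod 5545264).

3484211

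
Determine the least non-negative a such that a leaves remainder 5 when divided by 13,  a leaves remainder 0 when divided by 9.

18

Combine the congruences pairwise.
From a ≡ 5 (mod 13) write a = 5 + 13t. Substituting into a ≡ 0 (mod 9) gives 13t ≡ 4 (mod 9), and since 4⁻¹ ≡ 7 (mod 9), t ≡ 1. Hence a ≡ 5 + 13·1 = 18 (mod 117).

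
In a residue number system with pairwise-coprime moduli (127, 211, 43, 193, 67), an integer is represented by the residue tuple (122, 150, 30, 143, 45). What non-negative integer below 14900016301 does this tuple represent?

7696187803

Combine the congruences pairwise.
From x ≡ 122 (mod 127) write x = 122 + 127t. Substituting into x ≡ 150 (mod 211) gives 127t ≡ 28 (mod 211), and since 127⁻¹ ≡ 108 (mod 211), t ≡ 70. Hence x ≡ 122 + 127·70 = 9012 (mod 26797).
From x ≡ 9012 (mod 26797) write x = 9012 + 26797t. Substituting into x ≡ 30 (mod 43) gives 26797t ≡ 5 (mod 43), and since 8⁻¹ ≡ 27 (mod 43), t ≡ 6. Hence x ≡ 9012 + 26797·6 = 169794 (mod 1152271).
From x ≡ 169794 (mod 1152271) write x = 169794 + 1152271t. Substituting into x ≡ 143 (mod 193) gives 1152271t ≡ 189 (mod 193), and since 61⁻¹ ≡ 19 (mod 193), t ≡ 117. Hence x ≡ 169794 + 1152271·117 = 134985501 (mod 222388303).
From x ≡ 134985501 (mod 222388303) write x = 134985501 + 222388303t. Substituting into x ≡ 45 (mod 67) gives 222388303t ≡ 47 (mod 67), and since 27⁻¹ ≡ 5 (mod 67), t ≡ 34. Hence x ≡ 134985501 + 222388303·34 = 7696187803 (mod 14900016301).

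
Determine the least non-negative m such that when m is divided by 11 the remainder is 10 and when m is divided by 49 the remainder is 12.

From m ≡ 10 (mod 11) write m = 10 + 11t. Substituting into m ≡ 12 (mod 49) gives 11t ≡ 2 (mod 49), and since 11⁻¹ ≡ 9 (mod 49), t ≡ 18. Hence m ≡ 10 + 11·18 = 208 (mod 539).

208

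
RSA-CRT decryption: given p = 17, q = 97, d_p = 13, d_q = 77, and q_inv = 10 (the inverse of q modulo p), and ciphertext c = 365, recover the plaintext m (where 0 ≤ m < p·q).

m₁ = c^(d_p) mod p: c ≡ 8 (mod 17), and 8^13 mod 17 = 9.
m₂ = c^(d_q) mod q: c ≡ 74 (mod 97), and 74^77 mod 97 = 13.
h = q_inv·(m₁ − m₂) mod p = 10·(9 − 13) mod 17 = 11.
m = m₂ + h·q = 13 + 11·97 = 1080.

1080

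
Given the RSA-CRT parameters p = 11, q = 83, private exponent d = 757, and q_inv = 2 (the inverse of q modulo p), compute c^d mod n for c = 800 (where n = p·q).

d_p = d mod (p−1) = 757 mod 10 = 7; d_q = d mod (q−1) = 19.
m₁ = c^(d_p) mod p: c ≡ 8 (mod 11), and 8^7 mod 11 = 2.
m₂ = c^(d_q) mod q: c ≡ 53 (mod 83), and 53^19 mod 83 = 50.
h = q_inv·(m₁ − m₂) mod p = 2·(2 − 50) mod 11 = 3.
m = m₂ + h·q = 50 + 3·83 = 299.

299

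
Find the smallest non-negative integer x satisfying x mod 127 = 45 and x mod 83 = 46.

2204

From x ≡ 45 (mod 127) write x = 45 + 127t. Substituting into x ≡ 46 (mod 83) gives 127t ≡ 1 (mod 83), and since 44⁻¹ ≡ 17 (mod 83), t ≡ 17. Hence x ≡ 45 + 127·17 = 2204 (mod 10541).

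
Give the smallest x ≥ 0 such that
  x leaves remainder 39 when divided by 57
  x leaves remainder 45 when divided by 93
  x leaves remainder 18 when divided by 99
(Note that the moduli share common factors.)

gcd(57, 93) = 3 and 3 | (45 − 39), so the pair is consistent; merging gives x ≡ 324 (mod 1767), where 1767 = lcm(57, 93).
gcd(1767, 99) = 3 and 3 | (18 − 324), so the pair is consistent; merging gives x ≡ 48033 (mod 58311), where 58311 = lcm(1767, 99).
The solution is unique modulo lcm(57, 93, 99) = 58311.

48033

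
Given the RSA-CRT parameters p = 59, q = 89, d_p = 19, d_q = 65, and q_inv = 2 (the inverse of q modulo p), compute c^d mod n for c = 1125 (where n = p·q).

4208

m₁ = c^(d_p) mod p: c ≡ 4 (mod 59), and 4^19 mod 59 = 19.
m₂ = c^(d_q) mod q: c ≡ 57 (mod 89), and 57^65 mod 89 = 25.
h = q_inv·(m₁ − m₂) mod p = 2·(19 − 25) mod 59 = 47.
m = m₂ + h·q = 25 + 47·89 = 4208.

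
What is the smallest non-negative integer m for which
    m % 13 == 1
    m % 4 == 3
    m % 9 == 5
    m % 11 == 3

From m ≡ 1 (mod 13) write m = 1 + 13t. Substituting into m ≡ 3 (mod 4) gives 13t ≡ 2 (mod 4), and since 1⁻¹ ≡ 1 (mod 4), t ≡ 2. Hence m ≡ 1 + 13·2 = 27 (mod 52).
From m ≡ 27 (mod 52) write m = 27 + 52t. Substituting into m ≡ 5 (mod 9) gives 52t ≡ 5 (mod 9), and since 7⁻¹ ≡ 4 (mod 9), t ≡ 2. Hence m ≡ 27 + 52·2 = 131 (mod 468).
From m ≡ 131 (mod 468) write m = 131 + 468t. Substituting into m ≡ 3 (mod 11) gives 468t ≡ 4 (mod 11), and since 6⁻¹ ≡ 2 (mod 11), t ≡ 8. Hence m ≡ 131 + 468·8 = 3875 (mod 5148).

3875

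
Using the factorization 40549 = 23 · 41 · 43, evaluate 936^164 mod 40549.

Mod 23: 936 ≡ 16; by Fermat, exponent reduces to 164 mod 22 = 10; 16^10 ≡ 13 (mod 23).
Mod 41: 936 ≡ 34; by Fermat, exponent reduces to 164 mod 40 = 4; 34^4 ≡ 23 (mod 41).
Mod 43: 936 ≡ 33; by Fermat, exponent reduces to 164 mod 42 = 38; 33^38 ≡ 9 (mod 43).
Combine by CRT: x ≡ 13 (mod 23), x ≡ 23 (mod 41), x ≡ 9 (mod 43) ⇒ x ≡ 30281 (mod 40549).

30281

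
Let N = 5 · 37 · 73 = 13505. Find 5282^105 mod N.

Mod 5: 5282 ≡ 2; by Fermat, exponent reduces to 105 mod 4 = 1; 2^1 ≡ 2 (mod 5).
Mod 37: 5282 ≡ 28; by Fermat, exponent reduces to 105 mod 36 = 33; 28^33 ≡ 27 (mod 37).
Mod 73: 5282 ≡ 26; by Fermat, exponent reduces to 105 mod 72 = 33; 26^33 ≡ 43 (mod 73).
Combine by CRT: x ≡ 2 (mod 5), x ≡ 27 (mod 37), x ≡ 43 (mod 73) ⇒ x ≡ 3912 (mod 13505).

3912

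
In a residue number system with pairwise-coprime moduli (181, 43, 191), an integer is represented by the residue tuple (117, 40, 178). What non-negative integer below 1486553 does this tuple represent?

763032

Combine the congruences pairwise.
From x ≡ 117 (mod 181) write x = 117 + 181t. Substituting into x ≡ 40 (mod 43) gives 181t ≡ 9 (mod 43), and since 9⁻¹ ≡ 24 (mod 43), t ≡ 1. Hence x ≡ 117 + 181·1 = 298 (mod 7783).
From x ≡ 298 (mod 7783) write x = 298 + 7783t. Substituting into x ≡ 178 (mod 191) gives 7783t ≡ 71 (mod 191), and since 143⁻¹ ≡ 187 (mod 191), t ≡ 98. Hence x ≡ 298 + 7783·98 = 763032 (mod 1486553).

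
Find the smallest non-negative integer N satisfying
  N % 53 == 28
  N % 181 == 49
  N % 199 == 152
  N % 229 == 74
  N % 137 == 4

The moduli are pairwise coprime; M = 53·181·199·229·137 = 59891276611.
M/53 = 1130024087; 1130024087 ≡ 10 (mod 53); 10·16 ≡ 1, so inverse 16.
M/181 = 330891031; 330891031 ≡ 44 (mod 181); 44·144 ≡ 1, so inverse 144.
M/199 = 300961189; 300961189 ≡ 156 (mod 199); 156·37 ≡ 1, so inverse 37.
M/229 = 261533959; 261533959 ≡ 158 (mod 229); 158·129 ≡ 1, so inverse 129.
M/137 = 437162603; 437162603 ≡ 124 (mod 137); 124·21 ≡ 1, so inverse 21.
N ≡ 28·1130024087·16 + 49·330891031·144 + 152·300961189·37 + 74·261533959·129 + 4·437162603·21 = 7066948463914.
7066948463914 mod 59891276611 = 59669100427.

59669100427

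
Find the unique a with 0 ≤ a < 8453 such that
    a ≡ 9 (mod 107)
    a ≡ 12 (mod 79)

From a ≡ 9 (mod 107) write a = 9 + 107t. Substituting into a ≡ 12 (mod 79) gives 107t ≡ 3 (mod 79), and since 28⁻¹ ≡ 48 (mod 79), t ≡ 65. Hence a ≡ 9 + 107·65 = 6964 (mod 8453).

6964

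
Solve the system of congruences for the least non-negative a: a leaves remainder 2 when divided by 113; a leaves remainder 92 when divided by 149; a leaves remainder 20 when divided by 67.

The moduli are pairwise coprime; N = 113·149·67 = 1128079.
N/113 = 9983; 9983 ≡ 39 (mod 113); 39·29 ≡ 1, so inverse 29.
N/149 = 7571; 7571 ≡ 121 (mod 149); 121·133 ≡ 1, so inverse 133.
N/67 = 16837; 16837 ≡ 20 (mod 67); 20·57 ≡ 1, so inverse 57.
a ≡ 2·9983·29 + 92·7571·133 + 20·16837·57 = 112411950.
112411950 mod 1128079 = 732129.

732129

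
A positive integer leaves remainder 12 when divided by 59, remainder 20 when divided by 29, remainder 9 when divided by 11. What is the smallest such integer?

12461

The moduli are pairwise coprime; M = 59·29·11 = 18821.
M/59 = 319; 319 ≡ 24 (mod 59); 24·32 ≡ 1, so inverse 32.
M/29 = 649; 649 ≡ 11 (mod 29); 11·8 ≡ 1, so inverse 8.
M/11 = 1711; 1711 ≡ 6 (mod 11); 6·2 ≡ 1, so inverse 2.
N ≡ 12·319·32 + 20·649·8 + 9·1711·2 = 257134.
257134 mod 18821 = 12461.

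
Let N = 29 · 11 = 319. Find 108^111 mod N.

163

Mod 29: 108 ≡ 21; by Fermat, exponent reduces to 111 mod 28 = 27; 21^27 ≡ 18 (mod 29).
Mod 11: 108 ≡ 9; by Fermat, exponent reduces to 111 mod 10 = 1; 9^1 ≡ 9 (mod 11).
Combine by CRT: x ≡ 18 (mod 29), x ≡ 9 (mod 11) ⇒ x ≡ 163 (mod 319).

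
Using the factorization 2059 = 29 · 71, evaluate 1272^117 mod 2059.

Mod 29: 1272 ≡ 25; by Fermat, exponent reduces to 117 mod 28 = 5; 25^5 ≡ 20 (mod 29).
Mod 71: 1272 ≡ 65; by Fermat, exponent reduces to 117 mod 70 = 47; 65^47 ≡ 61 (mod 71).
Combine by CRT: x ≡ 20 (mod 29), x ≡ 61 (mod 71) ⇒ x ≡ 629 (mod 2059).

629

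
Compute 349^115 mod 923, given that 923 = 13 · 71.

Mod 13: 349 ≡ 11; by Fermat, exponent reduces to 115 mod 12 = 7; 11^7 ≡ 2 (mod 13).
Mod 71: 349 ≡ 65; by Fermat, exponent reduces to 115 mod 70 = 45; 65^45 ≡ 51 (mod 71).
Combine by CRT: x ≡ 2 (mod 13), x ≡ 51 (mod 71) ⇒ x ≡ 548 (mod 923).

548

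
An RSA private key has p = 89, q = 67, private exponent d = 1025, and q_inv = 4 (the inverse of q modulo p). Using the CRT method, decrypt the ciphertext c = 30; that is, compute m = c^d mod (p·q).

d_p = d mod (p−1) = 1025 mod 88 = 57; d_q = d mod (q−1) = 35.
m₁ = c^(d_p) mod p: c ≡ 30 (mod 89), and 30^57 mod 89 = 31.
m₂ = c^(d_q) mod q: c ≡ 30 (mod 67), and 30^35 mod 67 = 38.
h = q_inv·(m₁ − m₂) mod p = 4·(31 − 38) mod 89 = 61.
m = m₂ + h·q = 38 + 61·67 = 4125.

4125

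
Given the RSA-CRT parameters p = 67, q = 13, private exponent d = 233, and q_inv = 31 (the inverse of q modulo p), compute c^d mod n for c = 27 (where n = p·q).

209

d_p = d mod (p−1) = 233 mod 66 = 35; d_q = d mod (q−1) = 5.
m₁ = c^(d_p) mod p: c ≡ 27 (mod 67), and 27^35 mod 67 = 8.
m₂ = c^(d_q) mod q: c ≡ 1 (mod 13), and 1^5 mod 13 = 1.
h = q_inv·(m₁ − m₂) mod p = 31·(8 − 1) mod 67 = 16.
m = m₂ + h·q = 1 + 16·13 = 209.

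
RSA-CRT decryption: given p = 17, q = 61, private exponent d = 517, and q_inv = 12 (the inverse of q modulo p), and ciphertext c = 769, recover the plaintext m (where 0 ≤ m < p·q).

d_p = d mod (p−1) = 517 mod 16 = 5; d_q = d mod (q−1) = 37.
m₁ = c^(d_p) mod p: c ≡ 4 (mod 17), and 4^5 mod 17 = 4.
m₂ = c^(d_q) mod q: c ≡ 37 (mod 61), and 37^37 mod 61 = 8.
h = q_inv·(m₁ − m₂) mod p = 12·(4 − 8) mod 17 = 3.
m = m₂ + h·q = 8 + 3·61 = 191.

191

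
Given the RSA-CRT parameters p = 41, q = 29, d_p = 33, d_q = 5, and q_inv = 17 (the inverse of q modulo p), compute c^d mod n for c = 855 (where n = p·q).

106

m₁ = c^(d_p) mod p: c ≡ 35 (mod 41), and 35^33 mod 41 = 24.
m₂ = c^(d_q) mod q: c ≡ 14 (mod 29), and 14^5 mod 29 = 19.
h = q_inv·(m₁ − m₂) mod p = 17·(24 − 19) mod 41 = 3.
m = m₂ + h·q = 19 + 3·29 = 106.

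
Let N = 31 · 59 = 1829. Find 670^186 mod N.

Mod 31: 670 ≡ 19; by Fermat, exponent reduces to 186 mod 30 = 6; 19^6 ≡ 2 (mod 31).
Mod 59: 670 ≡ 21; by Fermat, exponent reduces to 186 mod 58 = 12; 21^12 ≡ 16 (mod 59).
Combine by CRT: x ≡ 2 (mod 31), x ≡ 16 (mod 59) ⇒ x ≡ 901 (mod 1829).

901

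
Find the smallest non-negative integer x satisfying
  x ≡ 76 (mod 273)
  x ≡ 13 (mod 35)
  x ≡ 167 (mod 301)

7993

gcd(273, 35) = 7 and 7 | (13 − 76), so the pair is consistent; merging gives x ≡ 1168 (mod 1365), where 1365 = lcm(273, 35).
gcd(1365, 301) = 7 and 7 | (167 − 1168), so the pair is consistent; merging gives x ≡ 7993 (mod 58695), where 58695 = lcm(1365, 301).
The solution is unique modulo lcm(273, 35, 301) = 58695.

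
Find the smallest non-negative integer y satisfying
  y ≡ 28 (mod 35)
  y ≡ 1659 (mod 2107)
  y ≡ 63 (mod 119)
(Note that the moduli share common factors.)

gcd(35, 2107) = 7 and 7 | (1659 − 28), so the pair is consistent; merging gives y ≡ 5873 (mod 10535), where 10535 = lcm(35, 2107).
gcd(10535, 119) = 7 and 7 | (63 − 5873), so the pair is consistent; merging gives y ≡ 69083 (mod 179095), where 179095 = lcm(10535, 119).
The solution is unique modulo lcm(35, 2107, 119) = 179095.

69083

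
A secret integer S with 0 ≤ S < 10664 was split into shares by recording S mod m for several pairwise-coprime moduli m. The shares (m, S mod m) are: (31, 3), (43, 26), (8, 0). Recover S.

Combine the congruences pairwise.
From S ≡ 3 (mod 31) write S = 3 + 31t. Substituting into S ≡ 26 (mod 43) gives 31t ≡ 23 (mod 43), and since 31⁻¹ ≡ 25 (mod 43), t ≡ 16. Hence S ≡ 3 + 31·16 = 499 (mod 1333).
From S ≡ 499 (mod 1333) write S = 499 + 1333t. Substituting into S ≡ 0 (mod 8) gives 1333t ≡ 5 (mod 8), and since 5⁻¹ ≡ 5 (mod 8), t ≡ 1. Hence S ≡ 499 + 1333·1 = 1832 (mod 10664).

1832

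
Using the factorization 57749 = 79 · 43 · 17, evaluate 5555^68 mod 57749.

14145

Mod 79: 5555 ≡ 25; 25^68 ≡ 4 (mod 79).
Mod 43: 5555 ≡ 8; by Fermat, exponent reduces to 68 mod 42 = 26; 8^26 ≡ 41 (mod 43).
Mod 17: 5555 ≡ 13; by Fermat, exponent reduces to 68 mod 16 = 4; 13^4 ≡ 1 (mod 17).
Combine by CRT: x ≡ 4 (mod 79), x ≡ 41 (mod 43), x ≡ 1 (mod 17) ⇒ x ≡ 14145 (mod 57749).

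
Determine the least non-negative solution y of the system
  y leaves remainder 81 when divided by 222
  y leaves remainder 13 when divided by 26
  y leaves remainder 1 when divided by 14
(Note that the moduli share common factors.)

Combine the congruences pairwise.
gcd(222, 26) = 2 and 2 | (13 − 81), so the pair is consistent; merging gives y ≡ 2301 (mod 2886), where 2886 = lcm(222, 26).
gcd(2886, 14) = 2 and 2 | (1 − 2301), so the pair is consistent; merging gives y ≡ 16731 (mod 20202), where 20202 = lcm(2886, 14).
The solution is unique modulo lcm(222, 26, 14) = 20202.

16731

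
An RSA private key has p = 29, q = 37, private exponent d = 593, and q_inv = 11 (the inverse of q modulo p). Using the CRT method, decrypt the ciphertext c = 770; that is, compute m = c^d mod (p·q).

d_p = d mod (p−1) = 593 mod 28 = 5; d_q = d mod (q−1) = 17.
m₁ = c^(d_p) mod p: c ≡ 16 (mod 29), and 16^5 mod 29 = 23.
m₂ = c^(d_q) mod q: c ≡ 30 (mod 37), and 30^17 mod 37 = 21.
h = q_inv·(m₁ − m₂) mod p = 11·(23 − 21) mod 29 = 22.
m = m₂ + h·q = 21 + 22·37 = 835.

835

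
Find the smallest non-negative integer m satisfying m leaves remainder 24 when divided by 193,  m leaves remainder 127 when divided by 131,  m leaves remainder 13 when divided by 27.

26851

The moduli are pairwise coprime; N = 193·131·27 = 682641.
N/193 = 3537; 3537 ≡ 63 (mod 193); 63·144 ≡ 1, so inverse 144.
N/131 = 5211; 5211 ≡ 102 (mod 131); 102·9 ≡ 1, so inverse 9.
N/27 = 25283; 25283 ≡ 11 (mod 27); 11·5 ≡ 1, so inverse 5.
m ≡ 24·3537·144 + 127·5211·9 + 13·25283·5 = 19823440.
19823440 mod 682641 = 26851.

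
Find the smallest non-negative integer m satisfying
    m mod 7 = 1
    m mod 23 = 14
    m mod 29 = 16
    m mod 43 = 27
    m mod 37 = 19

From m ≡ 1 (mod 7) write m = 1 + 7t. Substituting into m ≡ 14 (mod 23) gives 7t ≡ 13 (mod 23), and since 7⁻¹ ≡ 10 (mod 23), t ≡ 15. Hence m ≡ 1 + 7·15 = 106 (mod 161).
From m ≡ 106 (mod 161) write m = 106 + 161t. Substituting into m ≡ 16 (mod 29) gives 161t ≡ 26 (mod 29), and since 16⁻¹ ≡ 20 (mod 29), t ≡ 27. Hence m ≡ 106 + 161·27 = 4453 (mod 4669).
From m ≡ 4453 (mod 4669) write m = 4453 + 4669t. Substituting into m ≡ 27 (mod 43) gives 4669t ≡ 3 (mod 43), and since 25⁻¹ ≡ 31 (mod 43), t ≡ 7. Hence m ≡ 4453 + 4669·7 = 37136 (mod 200767).
From m ≡ 37136 (mod 200767) write m = 37136 + 200767t. Substituting into m ≡ 19 (mod 37) gives 200767t ≡ 31 (mod 37), and since 5⁻¹ ≡ 15 (mod 37), t ≡ 21. Hence m ≡ 37136 + 200767·21 = 4253243 (mod 7428379).

4253243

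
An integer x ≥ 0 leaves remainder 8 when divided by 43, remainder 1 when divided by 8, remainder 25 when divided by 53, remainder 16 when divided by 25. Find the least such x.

The moduli are pairwise coprime; N = 43·8·53·25 = 455800.
N/43 = 10600; 10600 ≡ 22 (mod 43); 22·2 ≡ 1, so inverse 2.
N/8 = 56975; 56975 ≡ 7 (mod 8); 7·7 ≡ 1, so inverse 7.
N/53 = 8600; 8600 ≡ 14 (mod 53); 14·19 ≡ 1, so inverse 19.
N/25 = 18232; 18232 ≡ 7 (mod 25); 7·18 ≡ 1, so inverse 18.
x ≡ 8·10600·2 + 1·56975·7 + 25·8600·19 + 16·18232·18 = 9904241.
9904241 mod 455800 = 332441.

332441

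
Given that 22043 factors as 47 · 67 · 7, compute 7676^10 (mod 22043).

Mod 47: 7676 ≡ 15; 15^10 ≡ 16 (mod 47).
Mod 67: 7676 ≡ 38; 38^10 ≡ 29 (mod 67).
Mod 7: 7676 ≡ 4; by Fermat, exponent reduces to 10 mod 6 = 4; 4^4 ≡ 4 (mod 7).
Combine by CRT: x ≡ 16 (mod 47), x ≡ 29 (mod 67), x ≡ 4 (mod 7) ⇒ x ≡ 18722 (mod 22043).

18722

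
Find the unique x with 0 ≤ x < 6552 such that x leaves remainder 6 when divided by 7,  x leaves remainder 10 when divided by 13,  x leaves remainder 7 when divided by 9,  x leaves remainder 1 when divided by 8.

Combine the congruences pairwise.
From x ≡ 6 (mod 7) write x = 6 + 7t. Substituting into x ≡ 10 (mod 13) gives 7t ≡ 4 (mod 13), and since 7⁻¹ ≡ 2 (mod 13), t ≡ 8. Hence x ≡ 6 + 7·8 = 62 (mod 91).
From x ≡ 62 (mod 91) write x = 62 + 91t. Substituting into x ≡ 7 (mod 9) gives 91t ≡ 8 (mod 9), and since 1⁻¹ ≡ 1 (mod 9), t ≡ 8. Hence x ≡ 62 + 91·8 = 790 (mod 819).
From x ≡ 790 (mod 819) write x = 790 + 819t. Substituting into x ≡ 1 (mod 8) gives 819t ≡ 3 (mod 8), and since 3⁻¹ ≡ 3 (mod 8), t ≡ 1. Hence x ≡ 790 + 819·1 = 1609 (mod 6552).

1609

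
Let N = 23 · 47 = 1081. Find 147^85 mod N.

Mod 23: 147 ≡ 9; by Fermat, exponent reduces to 85 mod 22 = 19; 9^19 ≡ 13 (mod 23).
Mod 47: 147 ≡ 6; by Fermat, exponent reduces to 85 mod 46 = 39; 6^39 ≡ 12 (mod 47).
Combine by CRT: x ≡ 13 (mod 23), x ≡ 12 (mod 47) ⇒ x ≡ 59 (mod 1081).

59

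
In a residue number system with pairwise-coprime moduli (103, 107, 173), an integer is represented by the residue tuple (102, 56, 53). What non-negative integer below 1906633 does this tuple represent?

The moduli are pairwise coprime; N = 103·107·173 = 1906633.
N/103 = 18511; 18511 ≡ 74 (mod 103); 74·71 ≡ 1, so inverse 71.
N/107 = 17819; 17819 ≡ 57 (mod 107); 57·92 ≡ 1, so inverse 92.
N/173 = 11021; 11021 ≡ 122 (mod 173); 122·78 ≡ 1, so inverse 78.
x ≡ 102·18511·71 + 56·17819·92 + 53·11021·78 = 271420964.
271420964 mod 1906633 = 679078.

679078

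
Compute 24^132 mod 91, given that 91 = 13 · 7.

1

Mod 13: 24 ≡ 11; since 12 | 132, by Fermat 11^132 ≡ 1 (mod 13).
Mod 7: 24 ≡ 3; since 6 | 132, by Fermat 3^132 ≡ 1 (mod 7).
Combine by CRT: x ≡ 1 (mod 13), x ≡ 1 (mod 7) ⇒ x ≡ 1 (mod 91).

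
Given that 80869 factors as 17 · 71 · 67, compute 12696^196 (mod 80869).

Mod 17: 12696 ≡ 14; by Fermat, exponent reduces to 196 mod 16 = 4; 14^4 ≡ 13 (mod 17).
Mod 71: 12696 ≡ 58; by Fermat, exponent reduces to 196 mod 70 = 56; 58^56 ≡ 54 (mod 71).
Mod 67: 12696 ≡ 33; by Fermat, exponent reduces to 196 mod 66 = 64; 33^64 ≡ 4 (mod 67).
Combine by CRT: x ≡ 13 (mod 17), x ≡ 54 (mod 71), x ≡ 4 (mod 67) ⇒ x ≡ 58629 (mod 80869).

58629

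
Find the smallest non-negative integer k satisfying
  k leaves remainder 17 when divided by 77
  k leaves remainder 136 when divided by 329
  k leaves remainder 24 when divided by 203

89953

Combine the congruences pairwise.
gcd(77, 329) = 7 and 7 | (136 − 17), so the pair is consistent; merging gives k ≡ 3097 (mod 3619), where 3619 = lcm(77, 329).
gcd(3619, 203) = 7 and 7 | (24 − 3097), so the pair is consistent; merging gives k ≡ 89953 (mod 104951), where 104951 = lcm(3619, 203).
The solution is unique modulo lcm(77, 329, 203) = 104951.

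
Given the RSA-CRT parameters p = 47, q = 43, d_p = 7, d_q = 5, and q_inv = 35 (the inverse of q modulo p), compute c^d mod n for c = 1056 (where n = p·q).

443

m₁ = c^(d_p) mod p: c ≡ 22 (mod 47), and 22^7 mod 47 = 20.
m₂ = c^(d_q) mod q: c ≡ 24 (mod 43), and 24^5 mod 43 = 13.
h = q_inv·(m₁ − m₂) mod p = 35·(20 − 13) mod 47 = 10.
m = m₂ + h·q = 13 + 10·43 = 443.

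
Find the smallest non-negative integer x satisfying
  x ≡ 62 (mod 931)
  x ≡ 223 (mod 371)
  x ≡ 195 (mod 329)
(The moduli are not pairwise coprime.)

1819236

gcd(931, 371) = 7 and 7 | (223 − 62), so the pair is consistent; merging gives x ≡ 42888 (mod 49343), where 49343 = lcm(931, 371).
gcd(49343, 329) = 7 and 7 | (195 − 42888), so the pair is consistent; merging gives x ≡ 1819236 (mod 2319121), where 2319121 = lcm(49343, 329).
The solution is unique modulo lcm(931, 371, 329) = 2319121.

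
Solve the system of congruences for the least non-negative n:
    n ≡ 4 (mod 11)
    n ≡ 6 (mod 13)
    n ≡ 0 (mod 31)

The moduli are pairwise coprime; M = 11·13·31 = 4433.
M/11 = 403; 403 ≡ 7 (mod 11); 7·8 ≡ 1, so inverse 8.
M/13 = 341; 341 ≡ 3 (mod 13); 3·9 ≡ 1, so inverse 9.
M/31 = 143; 143 ≡ 19 (mod 31); 19·18 ≡ 1, so inverse 18.
n ≡ 4·403·8 + 6·341·9 + 0·143·18 = 31310.
31310 mod 4433 = 279.

279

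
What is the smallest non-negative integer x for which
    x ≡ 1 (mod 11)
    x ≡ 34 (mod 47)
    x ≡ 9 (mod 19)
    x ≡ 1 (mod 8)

13993

The moduli are pairwise coprime; N = 11·47·19·8 = 78584.
N/11 = 7144; 7144 ≡ 5 (mod 11); 5·9 ≡ 1, so inverse 9.
N/47 = 1672; 1672 ≡ 27 (mod 47); 27·7 ≡ 1, so inverse 7.
N/19 = 4136; 4136 ≡ 13 (mod 19); 13·3 ≡ 1, so inverse 3.
N/8 = 9823; 9823 ≡ 7 (mod 8); 7·7 ≡ 1, so inverse 7.
x ≡ 1·7144·9 + 34·1672·7 + 9·4136·3 + 1·9823·7 = 642665.
642665 mod 78584 = 13993.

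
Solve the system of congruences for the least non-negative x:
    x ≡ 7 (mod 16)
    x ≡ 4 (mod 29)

439

From x ≡ 7 (mod 16) write x = 7 + 16t. Substituting into x ≡ 4 (mod 29) gives 16t ≡ 26 (mod 29), and since 16⁻¹ ≡ 20 (mod 29), t ≡ 27. Hence x ≡ 7 + 16·27 = 439 (mod 464).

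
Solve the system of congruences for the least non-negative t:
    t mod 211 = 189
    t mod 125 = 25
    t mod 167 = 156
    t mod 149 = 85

634451025

The moduli are pairwise coprime; N = 211·125·167·149 = 656289125.
N/211 = 3110375; 3110375 ≡ 24 (mod 211); 24·44 ≡ 1, so inverse 44.
N/125 = 5250313; 5250313 ≡ 63 (mod 125); 63·2 ≡ 1, so inverse 2.
N/167 = 3929875; 3929875 ≡ 31 (mod 167); 31·97 ≡ 1, so inverse 97.
N/149 = 4404625; 4404625 ≡ 36 (mod 149); 36·29 ≡ 1, so inverse 29.
t ≡ 189·3110375·44 + 25·5250313·2 + 156·3929875·97 + 85·4404625·29 = 96452663275.
96452663275 mod 656289125 = 634451025.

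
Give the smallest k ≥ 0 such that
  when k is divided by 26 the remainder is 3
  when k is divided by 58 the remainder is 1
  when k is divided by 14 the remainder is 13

2785

gcd(26, 58) = 2 and 2 | (1 − 3), so the pair is consistent; merging gives k ≡ 523 (mod 754), where 754 = lcm(26, 58).
gcd(754, 14) = 2 and 2 | (13 − 523), so the pair is consistent; merging gives k ≡ 2785 (mod 5278), where 5278 = lcm(754, 14).
The solution is unique modulo lcm(26, 58, 14) = 5278.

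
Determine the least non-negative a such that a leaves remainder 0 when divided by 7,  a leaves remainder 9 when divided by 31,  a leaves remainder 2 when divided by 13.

2303

The moduli are pairwise coprime; N = 7·31·13 = 2821.
N/7 = 403; 403 ≡ 4 (mod 7); 4·2 ≡ 1, so inverse 2.
N/31 = 91; 91 ≡ 29 (mod 31); 29·15 ≡ 1, so inverse 15.
N/13 = 217; 217 ≡ 9 (mod 13); 9·3 ≡ 1, so inverse 3.
a ≡ 0·403·2 + 9·91·15 + 2·217·3 = 13587.
13587 mod 2821 = 2303.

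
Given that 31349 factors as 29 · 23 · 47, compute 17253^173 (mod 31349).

Mod 29: 17253 ≡ 27; by Fermat, exponent reduces to 173 mod 28 = 5; 27^5 ≡ 26 (mod 29).
Mod 23: 17253 ≡ 3; by Fermat, exponent reduces to 173 mod 22 = 19; 3^19 ≡ 6 (mod 23).
Mod 47: 17253 ≡ 4; by Fermat, exponent reduces to 173 mod 46 = 35; 4^35 ≡ 2 (mod 47).
Combine by CRT: x ≡ 26 (mod 29), x ≡ 6 (mod 23), x ≡ 2 (mod 47) ⇒ x ≡ 25053 (mod 31349).

25053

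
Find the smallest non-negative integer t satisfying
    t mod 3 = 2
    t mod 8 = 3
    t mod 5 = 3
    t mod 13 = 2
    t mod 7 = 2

The moduli are pairwise coprime; N = 3·8·5·13·7 = 10920.
N/3 = 3640; 3640 ≡ 1 (mod 3), inverse 1.
N/8 = 1365; 1365 ≡ 5 (mod 8); 5·5 ≡ 1, so inverse 5.
N/5 = 2184; 2184 ≡ 4 (mod 5); 4·4 ≡ 1, so inverse 4.
N/13 = 840; 840 ≡ 8 (mod 13); 8·5 ≡ 1, so inverse 5.
N/7 = 1560; 1560 ≡ 6 (mod 7); 6·6 ≡ 1, so inverse 6.
t ≡ 2·3640·1 + 3·1365·5 + 3·2184·4 + 2·840·5 + 2·1560·6 = 81083.
81083 mod 10920 = 4643.

4643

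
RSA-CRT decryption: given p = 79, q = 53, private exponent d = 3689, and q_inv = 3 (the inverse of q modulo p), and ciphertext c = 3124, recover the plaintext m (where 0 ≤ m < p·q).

2330

d_p = d mod (p−1) = 3689 mod 78 = 23; d_q = d mod (q−1) = 49.
m₁ = c^(d_p) mod p: c ≡ 43 (mod 79), and 43^23 mod 79 = 39.
m₂ = c^(d_q) mod q: c ≡ 50 (mod 53), and 50^49 mod 53 = 51.
h = q_inv·(m₁ − m₂) mod p = 3·(39 − 51) mod 79 = 43.
m = m₂ + h·q = 51 + 43·53 = 2330.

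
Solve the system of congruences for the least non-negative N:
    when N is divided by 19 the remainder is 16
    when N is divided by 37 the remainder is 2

From N ≡ 16 (mod 19) write N = 16 + 19t. Substituting into N ≡ 2 (mod 37) gives 19t ≡ 23 (mod 37), and since 19⁻¹ ≡ 2 (mod 37), t ≡ 9. Hence N ≡ 16 + 19·9 = 187 (mod 703).

187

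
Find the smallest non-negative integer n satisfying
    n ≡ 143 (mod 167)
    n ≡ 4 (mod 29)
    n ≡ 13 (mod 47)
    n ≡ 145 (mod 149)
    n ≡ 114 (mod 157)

153871104

From n ≡ 143 (mod 167) write n = 143 + 167t. Substituting into n ≡ 4 (mod 29) gives 167t ≡ 6 (mod 29), and since 22⁻¹ ≡ 4 (mod 29), t ≡ 24. Hence n ≡ 143 + 167·24 = 4151 (mod 4843).
From n ≡ 4151 (mod 4843) write n = 4151 + 4843t. Substituting into n ≡ 13 (mod 47) gives 4843t ≡ 45 (mod 47), and since 2⁻¹ ≡ 24 (mod 47), t ≡ 46. Hence n ≡ 4151 + 4843·46 = 226929 (mod 227621).
From n ≡ 226929 (mod 227621) write n = 226929 + 227621t. Substituting into n ≡ 145 (mod 149) gives 227621t ≡ 143 (mod 149), and since 98⁻¹ ≡ 111 (mod 149), t ≡ 79. Hence n ≡ 226929 + 227621·79 = 18208988 (mod 33915529).
From n ≡ 18208988 (mod 33915529) write n = 18208988 + 33915529t. Substituting into n ≡ 114 (mod 157) gives 33915529t ≡ 143 (mod 157), and since 75⁻¹ ≡ 67 (mod 157), t ≡ 4. Hence n ≡ 18208988 + 33915529·4 = 153871104 (mod 5324738053).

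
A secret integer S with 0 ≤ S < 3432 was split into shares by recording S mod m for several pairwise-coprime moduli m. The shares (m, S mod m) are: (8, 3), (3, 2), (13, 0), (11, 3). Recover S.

1235

The moduli are pairwise coprime; N = 8·3·13·11 = 3432.
N/8 = 429; 429 ≡ 5 (mod 8); 5·5 ≡ 1, so inverse 5.
N/3 = 1144; 1144 ≡ 1 (mod 3), inverse 1.
N/13 = 264; 264 ≡ 4 (mod 13); 4·10 ≡ 1, so inverse 10.
N/11 = 312; 312 ≡ 4 (mod 11); 4·3 ≡ 1, so inverse 3.
S ≡ 3·429·5 + 2·1144·1 + 0·264·10 + 3·312·3 = 11531.
11531 mod 3432 = 1235.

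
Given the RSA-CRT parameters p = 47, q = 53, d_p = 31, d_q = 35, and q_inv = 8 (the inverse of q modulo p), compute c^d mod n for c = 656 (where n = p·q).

m₁ = c^(d_p) mod p: c ≡ 45 (mod 47), and 45^31 mod 47 = 26.
m₂ = c^(d_q) mod q: c ≡ 20 (mod 53), and 20^35 mod 53 = 27.
h = q_inv·(m₁ − m₂) mod p = 8·(26 − 27) mod 47 = 39.
m = m₂ + h·q = 27 + 39·53 = 2094.

2094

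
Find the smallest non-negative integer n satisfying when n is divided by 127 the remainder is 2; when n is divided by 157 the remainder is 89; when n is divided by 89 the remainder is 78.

The moduli are pairwise coprime; M = 127·157·89 = 1774571.
M/127 = 13973; 13973 ≡ 3 (mod 127); 3·85 ≡ 1, so inverse 85.
M/157 = 11303; 11303 ≡ 156 (mod 157); 156·156 ≡ 1, so inverse 156.
M/89 = 19939; 19939 ≡ 3 (mod 89); 3·30 ≡ 1, so inverse 30.
n ≡ 2·13973·85 + 89·11303·156 + 78·19939·30 = 205963522.
205963522 mod 1774571 = 113286.

113286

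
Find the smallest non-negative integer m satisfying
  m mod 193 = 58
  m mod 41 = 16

4690

Combine the congruences pairwise.
From m ≡ 58 (mod 193) write m = 58 + 193t. Substituting into m ≡ 16 (mod 41) gives 193t ≡ 40 (mod 41), and since 29⁻¹ ≡ 17 (mod 41), t ≡ 24. Hence m ≡ 58 + 193·24 = 4690 (mod 7913).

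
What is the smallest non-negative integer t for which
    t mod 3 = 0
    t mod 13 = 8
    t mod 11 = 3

333

Combine the congruences pairwise.
From t ≡ 0 (mod 3) write t = 0 + 3s. Substituting into t ≡ 8 (mod 13) gives 3s ≡ 8 (mod 13), and since 3⁻¹ ≡ 9 (mod 13), s ≡ 7. Hence t ≡ 0 + 3·7 = 21 (mod 39).
From t ≡ 21 (mod 39) write t = 21 + 39s. Substituting into t ≡ 3 (mod 11) gives 39s ≡ 4 (mod 11), and since 6⁻¹ ≡ 2 (mod 11), s ≡ 8. Hence t ≡ 21 + 39·8 = 333 (mod 429).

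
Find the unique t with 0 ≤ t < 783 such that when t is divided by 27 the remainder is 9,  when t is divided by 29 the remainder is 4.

From t ≡ 9 (mod 27) write t = 9 + 27s. Substituting into t ≡ 4 (mod 29) gives 27s ≡ 24 (mod 29), and since 27⁻¹ ≡ 14 (mod 29), s ≡ 17. Hence t ≡ 9 + 27·17 = 468 (mod 783).

468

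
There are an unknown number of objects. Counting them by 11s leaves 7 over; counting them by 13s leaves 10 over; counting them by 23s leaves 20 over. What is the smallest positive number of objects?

1492

The moduli are pairwise coprime; M = 11·13·23 = 3289.
M/11 = 299; 299 ≡ 2 (mod 11); 2·6 ≡ 1, so inverse 6.
M/13 = 253; 253 ≡ 6 (mod 13); 6·11 ≡ 1, so inverse 11.
M/23 = 143; 143 ≡ 5 (mod 23); 5·14 ≡ 1, so inverse 14.
N ≡ 7·299·6 + 10·253·11 + 20·143·14 = 80428.
80428 mod 3289 = 1492.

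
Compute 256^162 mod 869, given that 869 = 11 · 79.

Mod 11: 256 ≡ 3; by Fermat, exponent reduces to 162 mod 10 = 2; 3^2 ≡ 9 (mod 11).
Mod 79: 256 ≡ 19; by Fermat, exponent reduces to 162 mod 78 = 6; 19^6 ≡ 38 (mod 79).
Combine by CRT: x ≡ 9 (mod 11), x ≡ 38 (mod 79) ⇒ x ≡ 196 (mod 869).

196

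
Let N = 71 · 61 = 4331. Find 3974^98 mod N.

Mod 71: 3974 ≡ 69; by Fermat, exponent reduces to 98 mod 70 = 28; 69^28 ≡ 5 (mod 71).
Mod 61: 3974 ≡ 9; by Fermat, exponent reduces to 98 mod 60 = 38; 9^38 ≡ 58 (mod 61).
Combine by CRT: x ≡ 5 (mod 71), x ≡ 58 (mod 61) ⇒ x ≡ 3413 (mod 4331).

3413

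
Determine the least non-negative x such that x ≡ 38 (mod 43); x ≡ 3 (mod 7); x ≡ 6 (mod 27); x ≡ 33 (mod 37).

From x ≡ 38 (mod 43) write x = 38 + 43t. Substituting into x ≡ 3 (mod 7) gives 43t ≡ 0 (mod 7), and since 1⁻¹ ≡ 1 (mod 7), t ≡ 0. Hence x ≡ 38 + 43·0 = 38 (mod 301).
From x ≡ 38 (mod 301) write x = 38 + 301t. Substituting into x ≡ 6 (mod 27) gives 301t ≡ 22 (mod 27), and since 4⁻¹ ≡ 7 (mod 27), t ≡ 19. Hence x ≡ 38 + 301·19 = 5757 (mod 8127).
From x ≡ 5757 (mod 8127) write x = 5757 + 8127t. Substituting into x ≡ 33 (mod 37) gives 8127t ≡ 11 (mod 37), and since 24⁻¹ ≡ 17 (mod 37), t ≡ 2. Hence x ≡ 5757 + 8127·2 = 22011 (mod 300699).

22011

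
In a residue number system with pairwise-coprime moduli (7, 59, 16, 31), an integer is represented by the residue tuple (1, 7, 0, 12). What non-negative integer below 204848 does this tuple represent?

The moduli are pairwise coprime; N = 7·59·16·31 = 204848.
N/7 = 29264; 29264 ≡ 4 (mod 7); 4·2 ≡ 1, so inverse 2.
N/59 = 3472; 3472 ≡ 50 (mod 59); 50·13 ≡ 1, so inverse 13.
N/16 = 12803; 12803 ≡ 3 (mod 16); 3·11 ≡ 1, so inverse 11.
N/31 = 6608; 6608 ≡ 5 (mod 31); 5·25 ≡ 1, so inverse 25.
x ≡ 1·29264·2 + 7·3472·13 + 0·12803·11 + 12·6608·25 = 2356880.
2356880 mod 204848 = 103552.

103552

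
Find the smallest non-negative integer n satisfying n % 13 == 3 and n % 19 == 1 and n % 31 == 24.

The moduli are pairwise coprime; M = 13·19·31 = 7657.
M/13 = 589; 589 ≡ 4 (mod 13); 4·10 ≡ 1, so inverse 10.
M/19 = 403; 403 ≡ 4 (mod 19); 4·5 ≡ 1, so inverse 5.
M/31 = 247; 247 ≡ 30 (mod 31); 30·30 ≡ 1, so inverse 30.
n ≡ 3·589·10 + 1·403·5 + 24·247·30 = 197525.
197525 mod 7657 = 6100.

6100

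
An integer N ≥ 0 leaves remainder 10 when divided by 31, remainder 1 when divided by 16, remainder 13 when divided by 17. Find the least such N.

The moduli are pairwise coprime; M = 31·16·17 = 8432.
M/31 = 272; 272 ≡ 24 (mod 31); 24·22 ≡ 1, so inverse 22.
M/16 = 527; 527 ≡ 15 (mod 16); 15·15 ≡ 1, so inverse 15.
M/17 = 496; 496 ≡ 3 (mod 17); 3·6 ≡ 1, so inverse 6.
N ≡ 10·272·22 + 1·527·15 + 13·496·6 = 106433.
106433 mod 8432 = 5249.

5249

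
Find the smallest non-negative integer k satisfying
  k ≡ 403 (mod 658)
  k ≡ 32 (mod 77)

gcd(658, 77) = 7 and 7 | (32 − 403), so the pair is consistent; merging gives k ≡ 3035 (mod 7238), where 7238 = lcm(658, 77).
The solution is unique modulo lcm(658, 77) = 7238.

3035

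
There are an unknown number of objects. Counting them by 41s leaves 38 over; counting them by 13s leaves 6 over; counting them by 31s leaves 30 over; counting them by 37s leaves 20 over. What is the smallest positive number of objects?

536113

From N ≡ 38 (mod 41) write N = 38 + 41t. Substituting into N ≡ 6 (mod 13) gives 41t ≡ 7 (mod 13), and since 2⁻¹ ≡ 7 (mod 13), t ≡ 10. Hence N ≡ 38 + 41·10 = 448 (mod 533).
From N ≡ 448 (mod 533) write N = 448 + 533t. Substituting into N ≡ 30 (mod 31) gives 533t ≡ 16 (mod 31), and since 6⁻¹ ≡ 26 (mod 31), t ≡ 13. Hence N ≡ 448 + 533·13 = 7377 (mod 16523).
From N ≡ 7377 (mod 16523) write N = 7377 + 16523t. Substituting into N ≡ 20 (mod 37) gives 16523t ≡ 6 (mod 37), and since 21⁻¹ ≡ 30 (mod 37), t ≡ 32. Hence N ≡ 7377 + 16523·32 = 536113 (mod 611351).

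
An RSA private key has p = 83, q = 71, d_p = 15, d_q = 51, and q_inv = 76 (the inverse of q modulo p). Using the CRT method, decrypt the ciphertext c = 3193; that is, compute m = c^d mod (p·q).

m₁ = c^(d_p) mod p: c ≡ 39 (mod 83), and 39^15 mod 83 = 74.
m₂ = c^(d_q) mod q: c ≡ 69 (mod 71), and 69^51 mod 71 = 68.
h = q_inv·(m₁ − m₂) mod p = 76·(74 − 68) mod 83 = 41.
m = m₂ + h·q = 68 + 41·71 = 2979.

2979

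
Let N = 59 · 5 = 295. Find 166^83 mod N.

46

Mod 59: 166 ≡ 48; by Fermat, exponent reduces to 83 mod 58 = 25; 48^25 ≡ 46 (mod 59).
Mod 5: 166 ≡ 1; by Fermat, exponent reduces to 83 mod 4 = 3; 1^3 ≡ 1 (mod 5).
Combine by CRT: x ≡ 46 (mod 59), x ≡ 1 (mod 5) ⇒ x ≡ 46 (mod 295).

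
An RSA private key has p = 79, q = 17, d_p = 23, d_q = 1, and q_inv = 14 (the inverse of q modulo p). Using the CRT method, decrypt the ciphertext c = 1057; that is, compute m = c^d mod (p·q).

m₁ = c^(d_p) mod p: c ≡ 30 (mod 79), and 30^23 mod 79 = 47.
m₂ = c^(d_q) mod q: c ≡ 3 (mod 17), and 3^1 mod 17 = 3.
h = q_inv·(m₁ − m₂) mod p = 14·(47 − 3) mod 79 = 63.
m = m₂ + h·q = 3 + 63·17 = 1074.

1074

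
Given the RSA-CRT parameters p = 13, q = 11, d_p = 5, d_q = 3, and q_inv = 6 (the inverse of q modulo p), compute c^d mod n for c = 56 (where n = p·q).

23

m₁ = c^(d_p) mod p: c ≡ 4 (mod 13), and 4^5 mod 13 = 10.
m₂ = c^(d_q) mod q: c ≡ 1 (mod 11), and 1^3 mod 11 = 1.
h = q_inv·(m₁ − m₂) mod p = 6·(10 − 1) mod 13 = 2.
m = m₂ + h·q = 1 + 2·11 = 23.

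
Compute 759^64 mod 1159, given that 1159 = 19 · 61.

1046

Mod 19: 759 ≡ 18; by Fermat, exponent reduces to 64 mod 18 = 10; 18^10 ≡ 1 (mod 19).
Mod 61: 759 ≡ 27; by Fermat, exponent reduces to 64 mod 60 = 4; 27^4 ≡ 9 (mod 61).
Combine by CRT: x ≡ 1 (mod 19), x ≡ 9 (mod 61) ⇒ x ≡ 1046 (mod 1159).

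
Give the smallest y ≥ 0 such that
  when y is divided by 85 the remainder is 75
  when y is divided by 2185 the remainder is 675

Combine the congruences pairwise.
gcd(85, 2185) = 5 and 5 | (675 − 75), so the pair is consistent; merging gives y ≡ 15970 (mod 37145), where 37145 = lcm(85, 2185).
The solution is unique modulo lcm(85, 2185) = 37145.

15970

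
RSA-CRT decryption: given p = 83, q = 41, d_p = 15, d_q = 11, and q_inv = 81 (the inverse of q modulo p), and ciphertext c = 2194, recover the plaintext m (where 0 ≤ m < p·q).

m₁ = c^(d_p) mod p: c ≡ 36 (mod 83), and 36^15 mod 83 = 68.
m₂ = c^(d_q) mod q: c ≡ 21 (mod 41), and 21^11 mod 41 = 20.
h = q_inv·(m₁ − m₂) mod p = 81·(68 − 20) mod 83 = 70.
m = m₂ + h·q = 20 + 70·41 = 2890.

2890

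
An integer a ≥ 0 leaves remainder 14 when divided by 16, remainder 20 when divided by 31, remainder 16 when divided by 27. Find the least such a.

Combine the congruences pairwise.
From a ≡ 14 (mod 16) write a = 14 + 16t. Substituting into a ≡ 20 (mod 31) gives 16t ≡ 6 (mod 31), and since 16⁻¹ ≡ 2 (mod 31), t ≡ 12. Hence a ≡ 14 + 16·12 = 206 (mod 496).
From a ≡ 206 (mod 496) write a = 206 + 496t. Substituting into a ≡ 16 (mod 27) gives 496t ≡ 26 (mod 27), and since 10⁻¹ ≡ 19 (mod 27), t ≡ 8. Hence a ≡ 206 + 496·8 = 4174 (mod 13392).

4174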